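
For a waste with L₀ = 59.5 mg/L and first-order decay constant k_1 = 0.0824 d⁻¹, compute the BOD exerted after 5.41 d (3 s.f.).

y ≈ 21.4 mg/L

y_t = L₀(1 − e^(−k_1 t)) = 59.5 × (1 − e^(−0.0824×5.41))
= 59.5 × (1 − 0.6403) = 59.5 × 0.3597 = 21.40 mg/L.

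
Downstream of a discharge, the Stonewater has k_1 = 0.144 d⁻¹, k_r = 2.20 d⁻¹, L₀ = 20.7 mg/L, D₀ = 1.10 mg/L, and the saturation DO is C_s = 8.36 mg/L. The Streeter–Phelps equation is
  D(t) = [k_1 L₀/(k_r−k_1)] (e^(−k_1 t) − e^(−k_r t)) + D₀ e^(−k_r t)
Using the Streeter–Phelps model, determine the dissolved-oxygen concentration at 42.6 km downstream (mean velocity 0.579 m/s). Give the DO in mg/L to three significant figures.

Travel time t = x/v = 42.6 km / (0.579 m/s) = 42600 m / 0.579 m/s = 73580 s = 0.8516 d.
k_1 L₀/(k_r−k_1) = 0.144×20.7/(2.20−0.144) = 2.981/2.056 = 1.450 mg/L.
e^(−k_1 t) = e^(−0.144×0.8516) = 0.8846; e^(−k_r t) = e^(−2.20×0.8516) = 0.1536.
D = 1.450 × (0.8846 − 0.1536) + 1.10 × 0.1536 = 1.060 + 0.1690 = 1.229 mg/L.
DO = C_s − D = 8.36 − 1.229 = 7.131 mg/L.

DO ≈ 7.13 mg/L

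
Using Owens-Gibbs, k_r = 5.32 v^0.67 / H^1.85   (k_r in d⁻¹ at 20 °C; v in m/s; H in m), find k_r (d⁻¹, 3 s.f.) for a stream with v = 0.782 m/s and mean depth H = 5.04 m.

k_r = 5.32 × 0.782^0.67 / 5.04^1.85 = 5.32 × 0.8481 / 19.93 = 0.2264 d⁻¹.

k_r ≈ 0.226 d⁻¹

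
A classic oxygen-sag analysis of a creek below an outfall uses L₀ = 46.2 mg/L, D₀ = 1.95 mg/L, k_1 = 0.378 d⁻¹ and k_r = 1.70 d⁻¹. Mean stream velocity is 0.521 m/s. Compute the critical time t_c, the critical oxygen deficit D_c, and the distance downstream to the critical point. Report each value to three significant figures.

t_c ≈ 1.02 d; D_c ≈ 7.00 mg/L; x_c ≈ 45.8 km

With k_r/k_1 = 4.497 and 1 − D₀(k_r−k_1)/(k_1 L₀) = 0.8524,
t_c = ln(4.497 × 0.8524) / (1.70 − 0.378) = ln(3.833) / 1.322 = 1.344/1.322 = 1.016 d.
D_c = (k_1/k_r) L₀ e^(−k_1 t_c) = (0.378/1.70) × 46.2 × e^(−0.378×1.016) = 0.2224 × 46.2 × 0.6810 = 6.995 mg/L.
x_c = v t_c = 0.521 m/s × 1.016 d × 86400 s/d = 45760 m ≈ 45.8 km.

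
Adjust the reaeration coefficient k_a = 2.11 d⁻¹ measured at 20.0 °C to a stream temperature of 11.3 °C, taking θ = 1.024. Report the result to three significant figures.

k_a ≈ 1.72 d⁻¹

k_a(T₂) = k_a(T₁) · θ^(T₂−T₁) = 2.11 × 1.024^(11.3−20.0)
= 2.11 × 1.024^-8.70 = 2.11 × 0.8136 = 1.717 d⁻¹.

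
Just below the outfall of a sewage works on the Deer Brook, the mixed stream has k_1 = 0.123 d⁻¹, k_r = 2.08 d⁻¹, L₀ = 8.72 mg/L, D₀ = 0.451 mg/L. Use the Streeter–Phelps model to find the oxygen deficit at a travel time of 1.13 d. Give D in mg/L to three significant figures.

k_1 L₀/(k_r−k_1) = 0.123×8.72/(2.08−0.123) = 1.073/1.957 = 0.5481 mg/L.
e^(−k_1 t) = e^(−0.123×1.130) = 0.8702; e^(−k_r t) = e^(−2.08×1.130) = 0.09533.
D = 0.5481 × (0.8702 − 0.09533) + 0.451 × 0.09533 = 0.4247 + 0.04299 = 0.4677 mg/L.

D ≈ 0.468 mg/L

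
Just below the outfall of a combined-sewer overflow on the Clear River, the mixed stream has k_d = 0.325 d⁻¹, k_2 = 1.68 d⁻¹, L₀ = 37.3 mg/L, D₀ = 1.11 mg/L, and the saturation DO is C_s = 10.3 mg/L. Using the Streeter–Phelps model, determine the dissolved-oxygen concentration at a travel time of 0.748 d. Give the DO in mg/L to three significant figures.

k_d L₀/(k_2−k_d) = 0.325×37.3/(1.68−0.325) = 12.12/1.355 = 8.946 mg/L.
e^(−k_d t) = e^(−0.325×0.7480) = 0.7842; e^(−k_2 t) = e^(−1.68×0.7480) = 0.2846.
D = 8.946 × (0.7842 − 0.2846) + 1.11 × 0.2846 = 4.470 + 0.3159 = 4.785 mg/L.
DO = C_s − D = 10.3 − 4.785 = 5.515 mg/L.

DO ≈ 5.51 mg/L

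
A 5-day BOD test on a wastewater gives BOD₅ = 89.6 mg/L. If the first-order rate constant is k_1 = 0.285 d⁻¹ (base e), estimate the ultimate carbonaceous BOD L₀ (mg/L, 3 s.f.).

L₀ ≈ 118 mg/L

BOD₅ = L₀(1 − e^(−5k_1)) ⇒ L₀ = BOD₅ / (1 − e^(−5×0.285))
= 89.6 / (1 − 0.2405) = 89.6 / 0.7595 = 118.0 mg/L.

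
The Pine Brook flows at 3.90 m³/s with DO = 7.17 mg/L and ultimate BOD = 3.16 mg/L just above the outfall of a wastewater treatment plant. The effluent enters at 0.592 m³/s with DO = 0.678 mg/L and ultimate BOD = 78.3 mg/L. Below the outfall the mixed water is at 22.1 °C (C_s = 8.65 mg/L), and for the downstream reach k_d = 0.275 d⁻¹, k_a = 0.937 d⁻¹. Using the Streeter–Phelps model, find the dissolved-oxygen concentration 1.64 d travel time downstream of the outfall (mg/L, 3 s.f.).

Mixed DO = (3.90×7.17 + 0.592×0.678)/(3.90+0.592) = 28.36/4.492 = 6.314 mg/L.
Mixed L₀ = (3.90×3.16 + 0.592×78.3)/(4.492) = 58.68/4.492 = 13.06 mg/L.
Initial deficit D₀ = C_s − DO₀ = 8.65 − 6.314 = 2.336 mg/L.
D(1.64) = [0.275×13.06/(0.937−0.275)](e^(−0.275×1.64) − e^(−0.937×1.64)) + 2.336 e^(−0.937×1.64)
= 5.426 × (0.6370 − 0.2151) + 2.336 × 0.2151 = 2.792 mg/L.
DO = 8.65 − 2.792 = 5.858 mg/L.

DO ≈ 5.86 mg/L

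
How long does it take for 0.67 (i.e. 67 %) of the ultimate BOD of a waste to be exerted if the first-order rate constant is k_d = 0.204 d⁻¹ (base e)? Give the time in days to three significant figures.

y/L₀ = 1 − e^(−k_d t) = 0.67 ⇒ e^(−k_d t) = 0.330
t = −ln(0.330) / 0.204 = 1.109 / 0.204 = 5.435 d.

t ≈ 5.43 d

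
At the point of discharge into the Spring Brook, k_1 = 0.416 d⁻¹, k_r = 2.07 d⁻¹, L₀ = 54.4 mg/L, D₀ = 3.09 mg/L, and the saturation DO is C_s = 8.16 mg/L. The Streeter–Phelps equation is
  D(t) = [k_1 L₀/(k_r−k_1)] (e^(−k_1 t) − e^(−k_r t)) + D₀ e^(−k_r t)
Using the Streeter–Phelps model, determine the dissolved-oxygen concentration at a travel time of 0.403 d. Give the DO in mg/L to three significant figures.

k_1 L₀/(k_r−k_1) = 0.416×54.4/(2.07−0.416) = 22.63/1.654 = 13.68 mg/L.
e^(−k_1 t) = e^(−0.416×0.4030) = 0.8457; e^(−k_r t) = e^(−2.07×0.4030) = 0.4342.
D = 13.68 × (0.8457 − 0.4342) + 3.09 × 0.4342 = 5.629 + 1.342 = 6.971 mg/L.
DO = C_s − D = 8.16 − 6.971 = 1.189 mg/L.

DO ≈ 1.19 mg/L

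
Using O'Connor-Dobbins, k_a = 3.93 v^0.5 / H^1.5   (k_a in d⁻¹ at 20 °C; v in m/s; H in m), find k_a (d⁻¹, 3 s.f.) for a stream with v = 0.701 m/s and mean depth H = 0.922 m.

k_a ≈ 3.72 d⁻¹

k_a = 3.93 × 0.701^0.5 / 0.922^1.5 = 3.93 × 0.8373 / 0.8853 = 3.717 d⁻¹.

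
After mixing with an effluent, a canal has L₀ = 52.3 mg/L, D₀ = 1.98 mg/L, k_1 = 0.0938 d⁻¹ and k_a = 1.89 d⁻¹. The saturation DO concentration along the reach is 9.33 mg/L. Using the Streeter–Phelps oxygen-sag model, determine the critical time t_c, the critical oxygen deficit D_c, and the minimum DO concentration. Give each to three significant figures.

t_c ≈ 0.953 d; D_c ≈ 2.37 mg/L; min DO ≈ 6.96 mg/L

t_c = [1/(k_a−k_1)] ln[(k_a/k_1)(1 − D₀(k_a−k_1)/(k_1 L₀))]
= [1/(1.89−0.0938)] ln[(1.89/0.0938)(1 − 1.98×1.796/(0.0938×52.3))]
= (1/1.796) ln[20.15 × 0.2750] = 0.5567 × ln(5.542) = 0.5567 × 1.712 = 0.9533 d.
D_c = (k_1/k_a) L₀ e^(−k_1 t_c) = (0.0938/1.89) × 52.3 × e^(−0.0938×0.9533) = 0.04963 × 52.3 × 0.9145 = 2.374 mg/L.
Minimum DO = C_s − D_c = 9.33 − 2.374 = 6.956 mg/L.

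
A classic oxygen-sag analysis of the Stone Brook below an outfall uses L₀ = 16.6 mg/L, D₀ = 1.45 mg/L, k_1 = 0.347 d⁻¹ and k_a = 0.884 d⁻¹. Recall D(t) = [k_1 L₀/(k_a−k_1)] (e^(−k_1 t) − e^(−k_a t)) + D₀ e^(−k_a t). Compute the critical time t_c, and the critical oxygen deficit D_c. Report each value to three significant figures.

With k_a/k_1 = 2.548 and 1 − D₀(k_a−k_1)/(k_1 L₀) = 0.8648,
t_c = ln(2.548 × 0.8648) / (0.884 − 0.347) = ln(2.203) / 0.5370 = 0.7899/0.5370 = 1.471 d.
L(t_c) = L₀ e^(−k_1 t_c) = 16.6 × 0.6002 = 9.964 mg/L, and at the critical point k_a D_c = k_1 L, so D_c = (0.347/0.884) × 9.964 = 3.911 mg/L.

t_c ≈ 1.47 d; D_c ≈ 3.91 mg/L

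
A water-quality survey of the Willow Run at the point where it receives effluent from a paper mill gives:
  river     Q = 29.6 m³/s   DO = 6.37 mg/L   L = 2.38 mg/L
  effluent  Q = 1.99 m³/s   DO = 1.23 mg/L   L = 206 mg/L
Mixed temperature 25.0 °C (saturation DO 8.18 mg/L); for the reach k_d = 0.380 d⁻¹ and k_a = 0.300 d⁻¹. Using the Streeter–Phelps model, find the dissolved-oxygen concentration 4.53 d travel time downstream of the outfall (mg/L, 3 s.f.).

Mixed DO = (29.6×6.37 + 1.99×1.23)/(29.6+1.99) = 191.0/31.59 = 6.046 mg/L.
Mixed L₀ = (29.6×2.38 + 1.99×206)/(31.59) = 480.4/31.59 = 15.21 mg/L.
Initial deficit D₀ = C_s − DO₀ = 8.18 − 6.046 = 2.134 mg/L.
D(4.53) = [0.380×15.21/(0.300−0.380)](e^(−0.380×4.53) − e^(−0.300×4.53)) + 2.134 e^(−0.300×4.53)
= -72.23 × (0.1788 − 0.2569) + 2.134 × 0.2569 = 6.190 mg/L.
DO = 8.18 − 6.190 = 1.990 mg/L.

DO ≈ 1.99 mg/L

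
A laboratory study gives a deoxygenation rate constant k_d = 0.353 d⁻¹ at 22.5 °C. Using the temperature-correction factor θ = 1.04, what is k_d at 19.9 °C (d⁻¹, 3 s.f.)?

k_d(T₂) = k_d(T₁) · θ^(T₂−T₁) = 0.353 × 1.04^(19.9−22.5)
= 0.353 × 1.04^-2.60 = 0.353 × 0.9031 = 0.3188 d⁻¹.

k_d ≈ 0.319 d⁻¹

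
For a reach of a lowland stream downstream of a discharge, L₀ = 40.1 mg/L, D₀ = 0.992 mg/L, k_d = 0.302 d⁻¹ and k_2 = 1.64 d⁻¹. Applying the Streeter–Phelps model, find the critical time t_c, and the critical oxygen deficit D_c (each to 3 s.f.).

With k_2/k_d = 5.430 and 1 − D₀(k_2−k_d)/(k_d L₀) = 0.8904,
t_c = ln(5.430 × 0.8904) / (1.64 − 0.302) = ln(4.835) / 1.338 = 1.576/1.338 = 1.178 d.
D_c = (k_d/k_2) L₀ e^(−k_d t_c) = (0.302/1.64) × 40.1 × e^(−0.302×1.178) = 0.1841 × 40.1 × 0.7007 = 5.174 mg/L.

t_c ≈ 1.18 d; D_c ≈ 5.17 mg/L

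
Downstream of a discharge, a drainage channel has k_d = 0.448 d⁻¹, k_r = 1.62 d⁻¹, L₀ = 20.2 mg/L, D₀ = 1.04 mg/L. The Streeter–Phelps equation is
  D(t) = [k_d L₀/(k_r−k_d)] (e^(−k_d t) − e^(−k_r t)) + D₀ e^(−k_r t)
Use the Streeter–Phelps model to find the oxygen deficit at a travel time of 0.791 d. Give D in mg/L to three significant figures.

k_d L₀/(k_r−k_d) = 0.448×20.2/(1.62−0.448) = 9.050/1.172 = 7.722 mg/L.
e^(−k_d t) = e^(−0.448×0.7910) = 0.7016; e^(−k_r t) = e^(−1.62×0.7910) = 0.2776.
D = 7.722 × (0.7016 − 0.2776) + 1.04 × 0.2776 = 3.274 + 0.2887 = 3.562 mg/L.

D ≈ 3.56 mg/L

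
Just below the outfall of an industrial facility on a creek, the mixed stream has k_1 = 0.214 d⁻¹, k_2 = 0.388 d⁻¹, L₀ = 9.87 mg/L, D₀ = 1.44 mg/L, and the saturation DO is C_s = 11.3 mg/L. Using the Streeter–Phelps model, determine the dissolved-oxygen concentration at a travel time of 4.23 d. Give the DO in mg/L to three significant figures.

DO ≈ 8.46 mg/L

k_1 L₀/(k_2−k_1) = 0.214×9.87/(0.388−0.214) = 2.112/0.1740 = 12.14 mg/L.
e^(−k_1 t) = e^(−0.214×4.230) = 0.4045; e^(−k_2 t) = e^(−0.388×4.230) = 0.1937.
D = 12.14 × (0.4045 − 0.1937) + 1.44 × 0.1937 = 2.558 + 0.2790 = 2.837 mg/L.
DO = C_s − D = 11.3 − 2.837 = 8.463 mg/L.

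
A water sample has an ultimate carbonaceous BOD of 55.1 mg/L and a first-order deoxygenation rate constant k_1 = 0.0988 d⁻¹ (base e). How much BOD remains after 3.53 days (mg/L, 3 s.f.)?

L_t = L₀ e^(−k_1 t) = 55.1 × e^(−0.0988×3.53) = 55.1 × 0.7056 = 38.88 mg/L.

L ≈ 38.9 mg/L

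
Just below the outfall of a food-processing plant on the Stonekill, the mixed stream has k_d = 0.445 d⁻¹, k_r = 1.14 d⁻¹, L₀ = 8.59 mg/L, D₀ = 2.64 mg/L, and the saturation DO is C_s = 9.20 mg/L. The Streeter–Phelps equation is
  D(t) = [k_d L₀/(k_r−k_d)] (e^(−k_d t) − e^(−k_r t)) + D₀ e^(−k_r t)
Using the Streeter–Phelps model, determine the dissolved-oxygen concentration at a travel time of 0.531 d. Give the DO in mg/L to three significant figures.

DO ≈ 6.42 mg/L

k_d L₀/(k_r−k_d) = 0.445×8.59/(1.14−0.445) = 3.823/0.6950 = 5.500 mg/L.
e^(−k_d t) = e^(−0.445×0.5310) = 0.7895; e^(−k_r t) = e^(−1.14×0.5310) = 0.5459.
D = 5.500 × (0.7895 − 0.5459) + 2.64 × 0.5459 = 1.340 + 1.441 = 2.781 mg/L.
DO = C_s − D = 9.20 − 2.781 = 6.419 mg/L.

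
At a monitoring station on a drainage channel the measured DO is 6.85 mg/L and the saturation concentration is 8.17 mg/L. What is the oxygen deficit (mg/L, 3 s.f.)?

D ≈ 1.32 mg/L

D = C_s − C = 8.17 − 6.85 = 1.32 mg/L.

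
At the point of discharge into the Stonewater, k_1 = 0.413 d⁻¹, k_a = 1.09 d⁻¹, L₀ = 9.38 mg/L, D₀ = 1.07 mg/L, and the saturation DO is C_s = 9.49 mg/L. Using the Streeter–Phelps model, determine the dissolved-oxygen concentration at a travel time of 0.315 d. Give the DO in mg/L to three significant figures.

DO ≈ 7.77 mg/L

k_1 L₀/(k_a−k_1) = 0.413×9.38/(1.09−0.413) = 3.874/0.6770 = 5.722 mg/L.
e^(−k_1 t) = e^(−0.413×0.3150) = 0.8780; e^(−k_a t) = e^(−1.09×0.3150) = 0.7094.
D = 5.722 × (0.8780 − 0.7094) + 1.07 × 0.7094 = 0.9649 + 0.7590 = 1.724 mg/L.
DO = C_s − D = 9.49 − 1.724 = 7.766 mg/L.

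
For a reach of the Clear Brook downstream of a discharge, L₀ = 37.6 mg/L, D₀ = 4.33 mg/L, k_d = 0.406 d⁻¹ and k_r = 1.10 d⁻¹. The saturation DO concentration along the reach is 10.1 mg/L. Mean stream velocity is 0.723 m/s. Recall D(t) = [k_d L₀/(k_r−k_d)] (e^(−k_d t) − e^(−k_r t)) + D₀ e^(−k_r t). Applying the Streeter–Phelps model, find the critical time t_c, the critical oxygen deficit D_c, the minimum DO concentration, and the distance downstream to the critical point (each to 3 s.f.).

t_c ≈ 1.12 d; D_c ≈ 8.81 mg/L; min DO ≈ 1.29 mg/L; x_c ≈ 70.0 km

At the critical point dD/dt = 0, so k_d L₀ e^(−k_d t) = k_r D. Substituting D(t) from the Streeter–Phelps equation and solving for t gives
t_c = ln[(k_r/k_d)(1 − D₀(k_r−k_d)/(k_d L₀))] / (k_r−k_d).
Here k_r−k_d = 0.6940 d⁻¹ and 1 − D₀(k_r−k_d)/(k_d L₀) = 1 − 4.33×0.6940/(0.406×37.6) = 0.8032, so
t_c = ln(2.709 × 0.8032) / 0.6940 = 0.7775 / 0.6940 = 1.120 d.
D_c = (k_d/k_r) L₀ e^(−k_d t_c) = (0.406/1.10) × 37.6 × e^(−0.406×1.120) = 0.3691 × 37.6 × 0.6345 = 8.806 mg/L.
Minimum DO = C_s − D_c = 10.1 − 8.806 = 1.294 mg/L.
x_c = v t_c = 0.723 m/s × 1.120 d × 86400 s/d = 69980 m ≈ 70.0 km.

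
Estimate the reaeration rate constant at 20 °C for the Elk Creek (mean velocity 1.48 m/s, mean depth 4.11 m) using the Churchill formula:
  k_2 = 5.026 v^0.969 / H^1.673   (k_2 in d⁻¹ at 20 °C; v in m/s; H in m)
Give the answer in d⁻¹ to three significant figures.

k_2 = 5.026 × 1.48^0.969 / 4.11^1.673 = 5.026 × 1.462 / 10.64 = 0.6906 d⁻¹.

k_2 ≈ 0.691 d⁻¹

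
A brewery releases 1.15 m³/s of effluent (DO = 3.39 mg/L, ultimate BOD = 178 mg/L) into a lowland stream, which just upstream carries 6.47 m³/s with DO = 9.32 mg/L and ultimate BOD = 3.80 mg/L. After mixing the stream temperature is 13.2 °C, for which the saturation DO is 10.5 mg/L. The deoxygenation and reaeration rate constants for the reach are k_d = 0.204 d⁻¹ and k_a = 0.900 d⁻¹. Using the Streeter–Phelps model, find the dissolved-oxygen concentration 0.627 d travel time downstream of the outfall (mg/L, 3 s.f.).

Mixed DO = (6.47×9.32 + 1.15×3.39)/(6.47+1.15) = 64.20/7.620 = 8.425 mg/L.
Mixed L₀ = (6.47×3.80 + 1.15×178)/(7.620) = 229.3/7.620 = 30.09 mg/L.
Initial deficit D₀ = C_s − DO₀ = 10.5 − 8.425 = 2.075 mg/L.
D(0.627) = [0.204×30.09/(0.900−0.204)](e^(−0.204×0.627) − e^(−0.900×0.627)) + 2.075 e^(−0.900×0.627)
= 8.819 × (0.8799 − 0.5688) + 2.075 × 0.5688 = 3.925 mg/L.
DO = 10.5 − 3.925 = 6.575 mg/L.

DO ≈ 6.58 mg/L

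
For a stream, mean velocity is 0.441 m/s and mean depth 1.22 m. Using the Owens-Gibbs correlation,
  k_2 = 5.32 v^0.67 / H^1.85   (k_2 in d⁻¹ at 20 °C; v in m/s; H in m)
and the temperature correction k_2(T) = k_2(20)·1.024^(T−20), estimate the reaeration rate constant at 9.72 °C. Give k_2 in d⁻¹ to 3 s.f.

k_2(20) = 5.32 × 0.441^0.67 / 1.22^1.85 = 5.32 × 0.5778 / 1.445 = 2.128 d⁻¹.
k_2(9.72) = 2.128 × 1.024^(9.72−20) = 2.128 × 0.7836 = 1.667 d⁻¹.

k_2 ≈ 1.67 d⁻¹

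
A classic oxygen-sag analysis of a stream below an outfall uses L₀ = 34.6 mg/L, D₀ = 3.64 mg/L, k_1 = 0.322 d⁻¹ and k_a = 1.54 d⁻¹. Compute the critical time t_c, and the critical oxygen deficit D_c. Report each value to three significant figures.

t_c ≈ 0.868 d; D_c ≈ 5.47 mg/L

t_c = [1/(k_a−k_1)] ln[(k_a/k_1)(1 − D₀(k_a−k_1)/(k_1 L₀))]
= [1/(1.54−0.322)] ln[(1.54/0.322)(1 − 3.64×1.218/(0.322×34.6))]
= (1/1.218) ln[4.783 × 0.6021] = 0.8210 × ln(2.879) = 0.8210 × 1.058 = 0.8683 d.
D_c = (k_1/k_a) L₀ e^(−k_1 t_c) = (0.322/1.54) × 34.6 × e^(−0.322×0.8683) = 0.2091 × 34.6 × 0.7561 = 5.470 mg/L.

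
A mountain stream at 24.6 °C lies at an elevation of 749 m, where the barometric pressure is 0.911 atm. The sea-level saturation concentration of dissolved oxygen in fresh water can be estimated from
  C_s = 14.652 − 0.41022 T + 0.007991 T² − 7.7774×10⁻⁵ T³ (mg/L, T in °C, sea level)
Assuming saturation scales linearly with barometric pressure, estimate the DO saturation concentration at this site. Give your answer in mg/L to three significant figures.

C_s ≈ 7.51 mg/L

At sea level: C_s = 14.652 − 0.41022×24.6 + 0.007991×24.6² − 7.7774×10⁻⁵×24.6³ = 8.239 mg/L.
Pressure correction: C_s' = 8.239 × 0.911 = 7.505 mg/L.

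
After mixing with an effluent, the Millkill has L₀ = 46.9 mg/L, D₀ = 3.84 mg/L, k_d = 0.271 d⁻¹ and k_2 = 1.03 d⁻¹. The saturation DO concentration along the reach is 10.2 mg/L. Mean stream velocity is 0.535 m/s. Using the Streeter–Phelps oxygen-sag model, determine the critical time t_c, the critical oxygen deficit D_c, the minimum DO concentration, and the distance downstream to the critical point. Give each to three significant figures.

t_c ≈ 1.42 d; D_c ≈ 8.41 mg/L; min DO ≈ 1.79 mg/L; x_c ≈ 65.5 km

t_c = [1/(k_2−k_d)] ln[(k_2/k_d)(1 − D₀(k_2−k_d)/(k_d L₀))]
= [1/(1.03−0.271)] ln[(1.03/0.271)(1 − 3.84×0.7590/(0.271×46.9))]
= (1/0.7590) ln[3.801 × 0.7707] = 1.318 × ln(2.929) = 1.318 × 1.075 = 1.416 d.
L(t_c) = L₀ e^(−k_d t_c) = 46.9 × 0.6813 = 31.95 mg/L, and at the critical point k_2 D_c = k_d L, so D_c = (0.271/1.03) × 31.95 = 8.407 mg/L.
Minimum DO = C_s − D_c = 10.2 − 8.407 = 1.793 mg/L.
x_c = v t_c = 0.535 m/s × 1.416 d × 86400 s/d = 65450 m ≈ 65.5 km.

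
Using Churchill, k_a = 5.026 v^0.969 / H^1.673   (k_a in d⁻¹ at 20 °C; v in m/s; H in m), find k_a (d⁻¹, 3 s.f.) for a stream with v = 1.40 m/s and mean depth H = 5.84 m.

k_a = 5.026 × 1.40^0.969 / 5.84^1.673 = 5.026 × 1.385 / 19.15 = 0.3636 d⁻¹.

k_a ≈ 0.364 d⁻¹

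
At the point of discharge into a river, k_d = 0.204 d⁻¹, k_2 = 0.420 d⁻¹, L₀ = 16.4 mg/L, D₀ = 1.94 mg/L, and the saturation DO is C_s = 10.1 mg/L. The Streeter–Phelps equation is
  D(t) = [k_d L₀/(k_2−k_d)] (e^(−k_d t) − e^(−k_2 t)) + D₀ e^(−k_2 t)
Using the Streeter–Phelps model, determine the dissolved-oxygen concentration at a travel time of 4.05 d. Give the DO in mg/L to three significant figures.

DO ≈ 5.79 mg/L

k_d L₀/(k_2−k_d) = 0.204×16.4/(0.420−0.204) = 3.346/0.2160 = 15.49 mg/L.
e^(−k_d t) = e^(−0.204×4.050) = 0.4377; e^(−k_2 t) = e^(−0.420×4.050) = 0.1825.
D = 15.49 × (0.4377 − 0.1825) + 1.94 × 0.1825 = 3.953 + 0.3541 = 4.307 mg/L.
DO = C_s − D = 10.1 − 4.307 = 5.793 mg/L.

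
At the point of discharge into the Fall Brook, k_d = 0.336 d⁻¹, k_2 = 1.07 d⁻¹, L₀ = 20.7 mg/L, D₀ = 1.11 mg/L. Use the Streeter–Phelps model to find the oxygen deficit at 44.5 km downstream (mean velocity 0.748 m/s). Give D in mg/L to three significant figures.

D ≈ 3.51 mg/L

Travel time t = x/v = 44.5 km / (0.748 m/s) = 44500 m / 0.748 m/s = 59490 s = 0.6886 d.
k_d L₀/(k_2−k_d) = 0.336×20.7/(1.07−0.336) = 6.955/0.7340 = 9.476 mg/L.
e^(−k_d t) = e^(−0.336×0.6886) = 0.7935; e^(−k_2 t) = e^(−1.07×0.6886) = 0.4787.
D = 9.476 × (0.7935 − 0.4787) + 1.11 × 0.4787 = 2.983 + 0.5313 = 3.514 mg/L.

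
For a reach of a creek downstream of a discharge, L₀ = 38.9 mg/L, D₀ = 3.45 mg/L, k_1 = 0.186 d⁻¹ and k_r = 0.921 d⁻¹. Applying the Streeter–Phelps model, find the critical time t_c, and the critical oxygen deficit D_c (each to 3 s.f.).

t_c ≈ 1.59 d; D_c ≈ 5.85 mg/L

At the critical point dD/dt = 0, so k_1 L₀ e^(−k_1 t) = k_r D. Substituting D(t) from the Streeter–Phelps equation and solving for t gives
t_c = ln[(k_r/k_1)(1 − D₀(k_r−k_1)/(k_1 L₀))] / (k_r−k_1).
Here k_r−k_1 = 0.7350 d⁻¹ and 1 − D₀(k_r−k_1)/(k_1 L₀) = 1 − 3.45×0.7350/(0.186×38.9) = 0.6495, so
t_c = ln(4.952 × 0.6495) / 0.7350 = 1.168 / 0.7350 = 1.589 d.
L(t_c) = L₀ e^(−k_1 t_c) = 38.9 × 0.7441 = 28.94 mg/L, and at the critical point k_r D_c = k_1 L, so D_c = (0.186/0.921) × 28.94 = 5.845 mg/L.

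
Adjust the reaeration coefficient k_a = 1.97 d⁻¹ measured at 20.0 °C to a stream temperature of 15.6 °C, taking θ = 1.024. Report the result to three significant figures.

k_a ≈ 1.77 d⁻¹

k_a(T₂) = k_a(T₁) · θ^(T₂−T₁) = 1.97 × 1.024^(15.6−20.0)
= 1.97 × 1.024^-4.40 = 1.97 × 0.9009 = 1.775 d⁻¹.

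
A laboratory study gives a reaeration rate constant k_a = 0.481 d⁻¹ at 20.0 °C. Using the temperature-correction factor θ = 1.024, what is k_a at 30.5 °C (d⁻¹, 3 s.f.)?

k_a(T₂) = k_a(T₁) · θ^(T₂−T₁) = 0.481 × 1.024^(30.5−20.0)
= 0.481 × 1.024^10.5 = 0.481 × 1.283 = 0.6170 d⁻¹.

k_a ≈ 0.617 d⁻¹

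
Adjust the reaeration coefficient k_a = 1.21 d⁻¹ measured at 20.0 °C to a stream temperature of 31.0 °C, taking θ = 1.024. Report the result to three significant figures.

k_a(T₂) = k_a(T₁) · θ^(T₂−T₁) = 1.21 × 1.024^(31.0−20.0)
= 1.21 × 1.024^11.0 = 1.21 × 1.298 = 1.571 d⁻¹.

k_a ≈ 1.57 d⁻¹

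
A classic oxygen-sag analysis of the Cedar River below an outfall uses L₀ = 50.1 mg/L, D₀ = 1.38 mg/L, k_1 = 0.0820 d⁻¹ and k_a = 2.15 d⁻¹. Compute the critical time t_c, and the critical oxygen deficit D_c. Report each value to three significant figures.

t_c ≈ 1.01 d; D_c ≈ 1.76 mg/L

At the critical point dD/dt = 0, so k_1 L₀ e^(−k_1 t) = k_a D. Substituting D(t) from the Streeter–Phelps equation and solving for t gives
t_c = ln[(k_a/k_1)(1 − D₀(k_a−k_1)/(k_1 L₀))] / (k_a−k_1).
Here k_a−k_1 = 2.068 d⁻¹ and 1 − D₀(k_a−k_1)/(k_1 L₀) = 1 − 1.38×2.068/(0.0820×50.1) = 0.3053, so
t_c = ln(26.22 × 0.3053) / 2.068 = 2.080 / 2.068 = 1.006 d.
L(t_c) = L₀ e^(−k_1 t_c) = 50.1 × 0.9208 = 46.13 mg/L, and at the critical point k_a D_c = k_1 L, so D_c = (0.0820/2.15) × 46.13 = 1.760 mg/L.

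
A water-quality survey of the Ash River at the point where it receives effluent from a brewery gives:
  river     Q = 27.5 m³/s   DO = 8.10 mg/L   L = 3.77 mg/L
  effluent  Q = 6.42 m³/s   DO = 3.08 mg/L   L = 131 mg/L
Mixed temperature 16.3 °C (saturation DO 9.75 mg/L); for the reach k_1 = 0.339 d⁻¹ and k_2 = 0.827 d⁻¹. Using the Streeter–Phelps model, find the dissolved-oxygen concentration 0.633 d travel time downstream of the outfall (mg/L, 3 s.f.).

DO ≈ 4.06 mg/L

Mixed DO = (27.5×8.10 + 6.42×3.08)/(27.5+6.42) = 242.5/33.92 = 7.150 mg/L.
Mixed L₀ = (27.5×3.77 + 6.42×131)/(33.92) = 944.7/33.92 = 27.85 mg/L.
Initial deficit D₀ = C_s − DO₀ = 9.75 − 7.150 = 2.600 mg/L.
D(0.633) = [0.339×27.85/(0.827−0.339)](e^(−0.339×0.633) − e^(−0.827×0.633)) + 2.600 e^(−0.827×0.633)
= 19.35 × (0.8069 − 0.5924) + 2.600 × 0.5924 = 5.689 mg/L.
DO = 9.75 − 5.689 = 4.061 mg/L.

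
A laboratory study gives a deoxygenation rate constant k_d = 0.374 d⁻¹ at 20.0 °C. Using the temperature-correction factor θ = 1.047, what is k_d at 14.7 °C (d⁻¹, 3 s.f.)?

k_d ≈ 0.293 d⁻¹

k_d(T₂) = k_d(T₁) · θ^(T₂−T₁) = 0.374 × 1.047^(14.7−20.0)
= 0.374 × 1.047^-5.30 = 0.374 × 0.7839 = 0.2932 d⁻¹.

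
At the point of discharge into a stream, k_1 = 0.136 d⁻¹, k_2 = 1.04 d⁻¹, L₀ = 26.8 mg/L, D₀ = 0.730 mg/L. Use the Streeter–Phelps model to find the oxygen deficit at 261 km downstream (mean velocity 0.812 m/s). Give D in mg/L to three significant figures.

Travel time t = x/v = 261 km / (0.812 m/s) = 261000 m / 0.812 m/s = 321400 s = 3.720 d.
k_1 L₀/(k_2−k_1) = 0.136×26.8/(1.04−0.136) = 3.645/0.9040 = 4.032 mg/L.
e^(−k_1 t) = e^(−0.136×3.720) = 0.6029; e^(−k_2 t) = e^(−1.04×3.720) = 0.02088.
D = 4.032 × (0.6029 − 0.02088) + 0.730 × 0.02088 = 2.347 + 0.01524 = 2.362 mg/L.

D ≈ 2.36 mg/L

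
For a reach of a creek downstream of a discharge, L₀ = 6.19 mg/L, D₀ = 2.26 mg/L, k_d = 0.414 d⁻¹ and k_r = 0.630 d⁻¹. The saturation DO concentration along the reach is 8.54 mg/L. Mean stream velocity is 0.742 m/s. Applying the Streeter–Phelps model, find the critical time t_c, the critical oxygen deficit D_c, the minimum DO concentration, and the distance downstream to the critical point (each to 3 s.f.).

t_c ≈ 0.965 d; D_c ≈ 2.73 mg/L; min DO ≈ 5.81 mg/L; x_c ≈ 61.9 km

With k_r/k_d = 1.522 and 1 − D₀(k_r−k_d)/(k_d L₀) = 0.8095,
t_c = ln(1.522 × 0.8095) / (0.630 − 0.414) = ln(1.232) / 0.2160 = 0.2085/0.2160 = 0.9654 d.
L(t_c) = L₀ e^(−k_d t_c) = 6.19 × 0.6705 = 4.151 mg/L, and at the critical point k_r D_c = k_d L, so D_c = (0.414/0.630) × 4.151 = 2.728 mg/L.
Minimum DO = C_s − D_c = 8.54 − 2.728 = 5.812 mg/L.
x_c = v t_c = 0.742 m/s × 0.9654 d × 86400 s/d = 61890 m ≈ 61.9 km.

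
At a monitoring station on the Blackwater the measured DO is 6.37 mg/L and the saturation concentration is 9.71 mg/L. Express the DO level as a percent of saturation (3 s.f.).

65.6 % saturation

% saturation = C/C_s × 100 = 6.37/9.71 × 100 = 65.6 %.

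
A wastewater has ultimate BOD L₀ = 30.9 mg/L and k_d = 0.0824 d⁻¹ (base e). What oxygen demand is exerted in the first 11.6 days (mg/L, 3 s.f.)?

y ≈ 19.0 mg/L

y_t = L₀(1 − e^(−k_d t)) = 30.9 × (1 − e^(−0.0824×11.6))
= 30.9 × (1 − 0.3845) = 30.9 × 0.6155 = 19.02 mg/L.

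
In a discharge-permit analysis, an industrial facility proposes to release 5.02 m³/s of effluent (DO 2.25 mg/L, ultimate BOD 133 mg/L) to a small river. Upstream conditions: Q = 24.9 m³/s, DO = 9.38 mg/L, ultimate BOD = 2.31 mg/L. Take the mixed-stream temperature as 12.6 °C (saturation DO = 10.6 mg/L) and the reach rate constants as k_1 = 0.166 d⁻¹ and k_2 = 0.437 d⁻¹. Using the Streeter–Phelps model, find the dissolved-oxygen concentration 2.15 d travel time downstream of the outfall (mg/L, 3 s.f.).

Mixed DO = (24.9×9.38 + 5.02×2.25)/(24.9+5.02) = 244.9/29.92 = 8.184 mg/L.
Mixed L₀ = (24.9×2.31 + 5.02×133)/(29.92) = 725.2/29.92 = 24.24 mg/L.
Initial deficit D₀ = C_s − DO₀ = 10.6 − 8.184 = 2.416 mg/L.
D(2.15) = [0.166×24.24/(0.437−0.166)](e^(−0.166×2.15) − e^(−0.437×2.15)) + 2.416 e^(−0.437×2.15)
= 14.85 × (0.6998 − 0.3908) + 2.416 × 0.3908 = 5.532 mg/L.
DO = 10.6 − 5.532 = 5.068 mg/L.

DO ≈ 5.07 mg/L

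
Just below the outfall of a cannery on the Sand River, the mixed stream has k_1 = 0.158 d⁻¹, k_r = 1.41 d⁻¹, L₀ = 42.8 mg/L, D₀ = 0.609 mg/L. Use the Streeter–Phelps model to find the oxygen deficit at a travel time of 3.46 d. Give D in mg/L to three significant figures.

k_1 L₀/(k_r−k_1) = 0.158×42.8/(1.41−0.158) = 6.762/1.252 = 5.401 mg/L.
e^(−k_1 t) = e^(−0.158×3.460) = 0.5789; e^(−k_r t) = e^(−1.41×3.460) = 0.007608.
D = 5.401 × (0.5789 − 0.007608) + 0.609 × 0.007608 = 3.086 + 0.004633 = 3.090 mg/L.

D ≈ 3.09 mg/L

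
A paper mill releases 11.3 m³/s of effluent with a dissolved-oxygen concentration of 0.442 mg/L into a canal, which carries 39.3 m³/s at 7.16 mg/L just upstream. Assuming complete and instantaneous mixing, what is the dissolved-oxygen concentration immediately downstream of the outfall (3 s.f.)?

Flow-weighted mixing: C = (Q_r C_r + Q_w C_w)/(Q_r + Q_w)
= (39.3×7.16 + 11.3×0.442)/(39.3 + 11.3) = 286.4/50.60 = 5.660 mg/L.

5.66 mg/L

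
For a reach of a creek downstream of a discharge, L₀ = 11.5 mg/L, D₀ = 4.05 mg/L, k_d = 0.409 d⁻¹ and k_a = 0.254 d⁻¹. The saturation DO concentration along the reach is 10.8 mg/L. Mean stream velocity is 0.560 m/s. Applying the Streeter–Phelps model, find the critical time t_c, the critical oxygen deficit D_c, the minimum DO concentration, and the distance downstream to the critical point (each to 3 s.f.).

t_c = [1/(k_a−k_d)] ln[(k_a/k_d)(1 − D₀(k_a−k_d)/(k_d L₀))]
= [1/(0.254−0.409)] ln[(0.254/0.409)(1 − 4.05×-0.1550/(0.409×11.5))]
= (1/-0.1550) ln[0.6210 × 1.133] = -6.452 × ln(0.7039) = -6.452 × -0.3511 = 2.265 d.
L(t_c) = L₀ e^(−k_d t_c) = 11.5 × 0.3960 = 4.553 mg/L, and at the critical point k_a D_c = k_d L, so D_c = (0.409/0.254) × 4.553 = 7.332 mg/L.
Minimum DO = C_s − D_c = 10.8 − 7.332 = 3.468 mg/L.
x_c = v t_c = 0.560 m/s × 2.265 d × 86400 s/d = 109600 m ≈ 110 km.

t_c ≈ 2.27 d; D_c ≈ 7.33 mg/L; min DO ≈ 3.47 mg/L; x_c ≈ 110 km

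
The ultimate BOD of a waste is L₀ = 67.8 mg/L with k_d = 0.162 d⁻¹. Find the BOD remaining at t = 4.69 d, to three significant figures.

L_t = L₀ e^(−k_d t) = 67.8 × e^(−0.162×4.69) = 67.8 × 0.4678 = 31.71 mg/L.

L ≈ 31.7 mg/L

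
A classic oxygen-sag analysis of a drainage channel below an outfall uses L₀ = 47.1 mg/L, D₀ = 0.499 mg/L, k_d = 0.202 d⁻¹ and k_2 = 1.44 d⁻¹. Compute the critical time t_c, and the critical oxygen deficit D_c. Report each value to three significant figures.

t_c ≈ 1.53 d; D_c ≈ 4.85 mg/L

With k_2/k_d = 7.129 and 1 − D₀(k_2−k_d)/(k_d L₀) = 0.9351,
t_c = ln(7.129 × 0.9351) / (1.44 − 0.202) = ln(6.666) / 1.238 = 1.897/1.238 = 1.532 d.
D_c = (k_d/k_2) L₀ e^(−k_d t_c) = (0.202/1.44) × 47.1 × e^(−0.202×1.532) = 0.1403 × 47.1 × 0.7338 = 4.848 mg/L.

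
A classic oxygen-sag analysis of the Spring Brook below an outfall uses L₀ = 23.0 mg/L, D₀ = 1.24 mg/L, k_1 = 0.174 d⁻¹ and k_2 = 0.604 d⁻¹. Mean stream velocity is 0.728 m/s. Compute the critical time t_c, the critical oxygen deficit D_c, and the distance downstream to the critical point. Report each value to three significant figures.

At the critical point dD/dt = 0, so k_1 L₀ e^(−k_1 t) = k_2 D. Substituting D(t) from the Streeter–Phelps equation and solving for t gives
t_c = ln[(k_2/k_1)(1 − D₀(k_2−k_1)/(k_1 L₀))] / (k_2−k_1).
Here k_2−k_1 = 0.4300 d⁻¹ and 1 − D₀(k_2−k_1)/(k_1 L₀) = 1 − 1.24×0.4300/(0.174×23.0) = 0.8668, so
t_c = ln(3.471 × 0.8668) / 0.4300 = 1.102 / 0.4300 = 2.562 d.
L(t_c) = L₀ e^(−k_1 t_c) = 23.0 × 0.6404 = 14.73 mg/L, and at the critical point k_2 D_c = k_1 L, so D_c = (0.174/0.604) × 14.73 = 4.243 mg/L.
x_c = v t_c = 0.728 m/s × 2.562 d × 86400 s/d = 161100 m ≈ 161 km.

t_c ≈ 2.56 d; D_c ≈ 4.24 mg/L; x_c ≈ 161 km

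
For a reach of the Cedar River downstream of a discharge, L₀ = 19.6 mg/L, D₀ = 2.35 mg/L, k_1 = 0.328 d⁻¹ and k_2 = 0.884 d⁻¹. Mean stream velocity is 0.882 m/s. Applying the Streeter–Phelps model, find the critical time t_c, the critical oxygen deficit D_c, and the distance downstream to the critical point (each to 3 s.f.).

At the critical point dD/dt = 0, so k_1 L₀ e^(−k_1 t) = k_2 D. Substituting D(t) from the Streeter–Phelps equation and solving for t gives
t_c = ln[(k_2/k_1)(1 − D₀(k_2−k_1)/(k_1 L₀))] / (k_2−k_1).
Here k_2−k_1 = 0.5560 d⁻¹ and 1 − D₀(k_2−k_1)/(k_1 L₀) = 1 − 2.35×0.5560/(0.328×19.6) = 0.7968, so
t_c = ln(2.695 × 0.7968) / 0.5560 = 0.7642 / 0.5560 = 1.375 d.
D_c = (k_1/k_2) L₀ e^(−k_1 t_c) = (0.328/0.884) × 19.6 × e^(−0.328×1.375) = 0.3710 × 19.6 × 0.6371 = 4.633 mg/L.
x_c = v t_c = 0.882 m/s × 1.375 d × 86400 s/d = 104700 m ≈ 105 km.

t_c ≈ 1.37 d; D_c ≈ 4.63 mg/L; x_c ≈ 105 km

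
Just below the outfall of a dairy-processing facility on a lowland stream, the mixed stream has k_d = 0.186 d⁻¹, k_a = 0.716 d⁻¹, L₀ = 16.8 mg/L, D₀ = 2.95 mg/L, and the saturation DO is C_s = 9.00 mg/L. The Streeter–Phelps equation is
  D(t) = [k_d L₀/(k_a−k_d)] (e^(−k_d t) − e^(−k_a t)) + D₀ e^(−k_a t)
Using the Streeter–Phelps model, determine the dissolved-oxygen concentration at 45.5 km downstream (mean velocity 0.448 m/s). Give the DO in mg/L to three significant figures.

Travel time t = x/v = 45.5 km / (0.448 m/s) = 45500 m / 0.448 m/s = 101600 s = 1.175 d.
k_d L₀/(k_a−k_d) = 0.186×16.8/(0.716−0.186) = 3.125/0.5300 = 5.896 mg/L.
e^(−k_d t) = e^(−0.186×1.175) = 0.8036; e^(−k_a t) = e^(−0.716×1.175) = 0.4310.
D = 5.896 × (0.8036 − 0.4310) + 2.95 × 0.4310 = 2.197 + 1.271 = 3.468 mg/L.
DO = C_s − D = 9.00 − 3.468 = 5.532 mg/L.

DO ≈ 5.53 mg/L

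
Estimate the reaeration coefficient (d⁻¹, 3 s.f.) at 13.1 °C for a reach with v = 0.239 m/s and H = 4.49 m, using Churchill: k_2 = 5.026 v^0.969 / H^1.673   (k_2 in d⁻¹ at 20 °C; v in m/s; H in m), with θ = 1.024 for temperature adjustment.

k_2 ≈ 0.0864 d⁻¹

k_2(20) = 5.026 × 0.239^0.969 / 4.49^1.673 = 5.026 × 0.2498 / 12.34 = 0.1018 d⁻¹.
k_2(13.1) = 0.1018 × 1.024^(13.1−20) = 0.1018 × 0.8490 = 0.08642 d⁻¹.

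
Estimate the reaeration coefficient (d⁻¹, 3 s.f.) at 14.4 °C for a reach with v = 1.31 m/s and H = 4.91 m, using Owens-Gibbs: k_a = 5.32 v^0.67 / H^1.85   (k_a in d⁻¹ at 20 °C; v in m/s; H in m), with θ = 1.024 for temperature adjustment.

k_a ≈ 0.294 d⁻¹

k_a(20) = 5.32 × 1.31^0.67 / 4.91^1.85 = 5.32 × 1.198 / 18.99 = 0.3357 d⁻¹.
k_a(14.4) = 0.3357 × 1.024^(14.4−20) = 0.3357 × 0.8756 = 0.2940 d⁻¹.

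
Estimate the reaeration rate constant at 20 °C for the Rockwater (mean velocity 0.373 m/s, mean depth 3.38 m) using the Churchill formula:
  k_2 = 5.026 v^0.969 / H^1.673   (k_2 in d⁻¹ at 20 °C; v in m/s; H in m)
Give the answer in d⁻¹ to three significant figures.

k_2 ≈ 0.252 d⁻¹

k_2 = 5.026 × 0.373^0.969 / 3.38^1.673 = 5.026 × 0.3846 / 7.671 = 0.2520 d⁻¹.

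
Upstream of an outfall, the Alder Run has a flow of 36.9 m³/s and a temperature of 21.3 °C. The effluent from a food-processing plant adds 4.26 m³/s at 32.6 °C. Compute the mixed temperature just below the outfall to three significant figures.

Flow-weighted mixing: C = (Q_r C_r + Q_w C_w)/(Q_r + Q_w)
= (36.9×21.3 + 4.26×32.6)/(36.9 + 4.26) = 924.8/41.16 = 22.47 °C.

22.5 °C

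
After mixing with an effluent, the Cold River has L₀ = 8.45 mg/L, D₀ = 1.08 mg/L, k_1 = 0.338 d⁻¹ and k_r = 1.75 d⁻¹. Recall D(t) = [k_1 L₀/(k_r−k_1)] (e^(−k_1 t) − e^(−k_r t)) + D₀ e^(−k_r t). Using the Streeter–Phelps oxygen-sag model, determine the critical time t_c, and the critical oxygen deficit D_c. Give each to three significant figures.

t_c ≈ 0.624 d; D_c ≈ 1.32 mg/L

At the critical point dD/dt = 0, so k_1 L₀ e^(−k_1 t) = k_r D. Substituting D(t) from the Streeter–Phelps equation and solving for t gives
t_c = ln[(k_r/k_1)(1 − D₀(k_r−k_1)/(k_1 L₀))] / (k_r−k_1).
Here k_r−k_1 = 1.412 d⁻¹ and 1 − D₀(k_r−k_1)/(k_1 L₀) = 1 − 1.08×1.412/(0.338×8.45) = 0.4661, so
t_c = ln(5.178 × 0.4661) / 1.412 = 0.8809 / 1.412 = 0.6239 d.
L(t_c) = L₀ e^(−k_1 t_c) = 8.45 × 0.8099 = 6.843 mg/L, and at the critical point k_r D_c = k_1 L, so D_c = (0.338/1.75) × 6.843 = 1.322 mg/L.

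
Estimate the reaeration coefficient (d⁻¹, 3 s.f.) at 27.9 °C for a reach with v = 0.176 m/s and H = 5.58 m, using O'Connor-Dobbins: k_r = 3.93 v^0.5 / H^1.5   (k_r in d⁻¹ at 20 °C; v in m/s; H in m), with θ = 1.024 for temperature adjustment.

k_r ≈ 0.151 d⁻¹

k_r(20) = 3.93 × 0.176^0.5 / 5.58^1.5 = 3.93 × 0.4195 / 13.18 = 0.1251 d⁻¹.
k_r(27.9) = 0.1251 × 1.024^(27.9−20) = 0.1251 × 1.206 = 0.1509 d⁻¹.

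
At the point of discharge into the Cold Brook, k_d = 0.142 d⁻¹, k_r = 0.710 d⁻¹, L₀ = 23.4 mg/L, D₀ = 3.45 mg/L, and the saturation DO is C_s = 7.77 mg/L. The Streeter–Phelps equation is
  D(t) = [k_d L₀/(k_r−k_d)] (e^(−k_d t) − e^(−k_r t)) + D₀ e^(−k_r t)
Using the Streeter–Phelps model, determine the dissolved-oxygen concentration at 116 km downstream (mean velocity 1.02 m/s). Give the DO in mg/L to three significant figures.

Travel time t = x/v = 116 km / (1.02 m/s) = 116000 m / 1.02 m/s = 113700 s = 1.316 d.
k_d L₀/(k_r−k_d) = 0.142×23.4/(0.710−0.142) = 3.323/0.5680 = 5.850 mg/L.
e^(−k_d t) = e^(−0.142×1.316) = 0.8295; e^(−k_r t) = e^(−0.710×1.316) = 0.3928.
D = 5.850 × (0.8295 − 0.3928) + 3.45 × 0.3928 = 2.555 + 1.355 = 3.910 mg/L.
DO = C_s − D = 7.77 − 3.910 = 3.860 mg/L.

DO ≈ 3.86 mg/L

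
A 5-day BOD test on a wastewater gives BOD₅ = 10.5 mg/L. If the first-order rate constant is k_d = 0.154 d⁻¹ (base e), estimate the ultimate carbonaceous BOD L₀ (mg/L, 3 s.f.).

BOD₅ = L₀(1 − e^(−5k_d)) ⇒ L₀ = BOD₅ / (1 − e^(−5×0.154))
= 10.5 / (1 − 0.4630) = 10.5 / 0.5370 = 19.55 mg/L.

L₀ ≈ 19.6 mg/L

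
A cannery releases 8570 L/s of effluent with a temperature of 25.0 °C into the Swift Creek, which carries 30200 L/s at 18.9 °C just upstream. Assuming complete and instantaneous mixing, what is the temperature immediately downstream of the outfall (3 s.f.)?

Flow-weighted mixing: C = (Q_r C_r + Q_w C_w)/(Q_r + Q_w)
= (30200×18.9 + 8570×25.0)/(30200 + 8570) = 785000/38770 = 20.25 °C.

20.2 °C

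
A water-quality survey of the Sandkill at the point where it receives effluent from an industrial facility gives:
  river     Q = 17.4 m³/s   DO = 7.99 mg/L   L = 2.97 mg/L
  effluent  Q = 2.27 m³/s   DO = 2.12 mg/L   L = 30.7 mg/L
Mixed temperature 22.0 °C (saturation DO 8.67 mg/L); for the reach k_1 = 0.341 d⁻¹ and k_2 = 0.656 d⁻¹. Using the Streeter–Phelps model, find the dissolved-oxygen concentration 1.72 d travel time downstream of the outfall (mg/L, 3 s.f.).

Mixed DO = (17.4×7.99 + 2.27×2.12)/(17.4+2.27) = 143.8/19.67 = 7.313 mg/L.
Mixed L₀ = (17.4×2.97 + 2.27×30.7)/(19.67) = 121.4/19.67 = 6.170 mg/L.
Initial deficit D₀ = C_s − DO₀ = 8.67 − 7.313 = 1.357 mg/L.
D(1.72) = [0.341×6.170/(0.656−0.341)](e^(−0.341×1.72) − e^(−0.656×1.72)) + 1.357 e^(−0.656×1.72)
= 6.679 × (0.5563 − 0.3236) + 1.357 × 0.3236 = 1.993 mg/L.
DO = 8.67 − 1.993 = 6.677 mg/L.

DO ≈ 6.68 mg/L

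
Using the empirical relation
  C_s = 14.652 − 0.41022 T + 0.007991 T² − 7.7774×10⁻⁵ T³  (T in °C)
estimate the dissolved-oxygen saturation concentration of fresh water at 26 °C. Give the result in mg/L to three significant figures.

C_s = 14.652 − 0.41022×26 + 0.007991×26² − 7.7774×10⁻⁵×26³ = 8.021 mg/L.

C_s ≈ 8.02 mg/L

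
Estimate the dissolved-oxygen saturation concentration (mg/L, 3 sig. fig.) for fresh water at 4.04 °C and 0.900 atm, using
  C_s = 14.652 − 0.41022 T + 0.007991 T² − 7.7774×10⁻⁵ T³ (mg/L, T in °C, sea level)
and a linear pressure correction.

At sea level: C_s = 14.652 − 0.41022×4.04 + 0.007991×4.04² − 7.7774×10⁻⁵×4.04³ = 13.12 mg/L.
Pressure correction: C_s' = 13.12 × 0.900 = 11.81 mg/L.

C_s ≈ 11.8 mg/L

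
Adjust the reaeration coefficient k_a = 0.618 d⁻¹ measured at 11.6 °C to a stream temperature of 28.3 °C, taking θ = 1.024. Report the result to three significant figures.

k_a(T₂) = k_a(T₁) · θ^(T₂−T₁) = 0.618 × 1.024^(28.3−11.6)
= 0.618 × 1.024^16.7 = 0.618 × 1.486 = 0.9183 d⁻¹.

k_a ≈ 0.918 d⁻¹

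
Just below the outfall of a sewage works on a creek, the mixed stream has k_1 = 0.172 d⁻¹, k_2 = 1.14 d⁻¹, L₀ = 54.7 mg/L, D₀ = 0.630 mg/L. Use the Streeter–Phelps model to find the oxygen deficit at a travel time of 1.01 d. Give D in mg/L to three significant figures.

k_1 L₀/(k_2−k_1) = 0.172×54.7/(1.14−0.172) = 9.408/0.9680 = 9.719 mg/L.
e^(−k_1 t) = e^(−0.172×1.010) = 0.8405; e^(−k_2 t) = e^(−1.14×1.010) = 0.3162.
D = 9.719 × (0.8405 − 0.3162) + 0.630 × 0.3162 = 5.096 + 0.1992 = 5.295 mg/L.

D ≈ 5.30 mg/L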